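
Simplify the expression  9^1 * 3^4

3^6

9^1 = 3^2; 3^4 = 3^4
Combine exponents: 3^6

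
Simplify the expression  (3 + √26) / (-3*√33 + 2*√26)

Multiply numerator and denominator by 2*√26 + 3*√33.
Denominator becomes -193; numerator becomes 6*√26 + 9*√33 + 52 + 3*√858.

(-3*√858 - 52 - 9*√33 - 6*√26)/193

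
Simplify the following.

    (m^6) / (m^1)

Quotient: m^5

m^5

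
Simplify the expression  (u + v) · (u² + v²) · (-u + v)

(v+u)(v-u) = -u² + v²; continue pairing.

-u⁴ + v⁴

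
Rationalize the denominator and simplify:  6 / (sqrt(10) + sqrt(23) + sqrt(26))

(-24*sqrt(1495) + 42*sqrt(26) + 78*sqrt(23) + 234*sqrt(10))/871

Group as (sqrt(23) + sqrt(26)) + sqrt(10); multiply by (sqrt(23) + sqrt(26)) - sqrt(10), then rationalise the remaining surd.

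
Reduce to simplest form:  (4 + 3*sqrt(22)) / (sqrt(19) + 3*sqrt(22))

Multiply numerator and denominator by -sqrt(19) + 3*sqrt(22).
Denominator becomes 179; numerator becomes -3*sqrt(418) - 4*sqrt(19) + 12*sqrt(22) + 198.

(-3*sqrt(418) - 4*sqrt(19) + 12*sqrt(22) + 198)/179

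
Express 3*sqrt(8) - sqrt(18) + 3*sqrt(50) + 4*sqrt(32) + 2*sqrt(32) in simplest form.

3*sqrt(8) = 6*sqrt(2); sqrt(18) = 3*sqrt(2); 3*sqrt(50) = 15*sqrt(2); 4*sqrt(32) = 16*sqrt(2); 2*sqrt(32) = 8*sqrt(2)
Combine: (6 - 3 + 15 + 16 + 8)·sqrt(2) = 42*sqrt(2)

42*sqrt(2)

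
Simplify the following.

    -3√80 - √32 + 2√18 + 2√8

3√80 = 12*√5; √32 = 4*√2; 2√18 = 6*√2; 2√8 = 4*√2

-12*√5 + 6*√2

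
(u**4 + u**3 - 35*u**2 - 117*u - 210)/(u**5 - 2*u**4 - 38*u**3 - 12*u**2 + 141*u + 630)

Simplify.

1/(u - 3)

Factor: u**4 + u**3 - 35*u**2 - 117*u - 210 = (u**2 + 3*u + 6)*(u + 5)*(u - 7);  u**5 - 2*u**4 - 38*u**3 - 12*u**2 + 141*u + 630 = (u + 5)*(u**2 + 3*u + 6)*(u - 7)*(u - 3)
Cancel the common factors (u**2 + 3*u + 6), (u + 5), (u - 7).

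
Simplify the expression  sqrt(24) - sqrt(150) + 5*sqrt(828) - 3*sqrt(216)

-21*sqrt(6) + 30*sqrt(23)

sqrt(24) = 2*sqrt(6); sqrt(150) = 5*sqrt(6); 5*sqrt(828) = 30*sqrt(23); 3*sqrt(216) = 18*sqrt(6)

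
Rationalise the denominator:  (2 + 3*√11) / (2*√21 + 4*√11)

Multiply numerator and denominator by -2*√21 + 4*√11.
Denominator becomes 92; numerator becomes -6*√231 - 4*√21 + 8*√11 + 132.

(-3*√231 - 2*√21 + 4*√11 + 66)/46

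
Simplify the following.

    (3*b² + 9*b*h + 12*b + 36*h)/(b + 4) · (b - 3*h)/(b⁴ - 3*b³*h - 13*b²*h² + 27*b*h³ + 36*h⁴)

3/(b² - 3*b*h - 4*h²)

Factor: 3*b² + 9*b*h + 12*b + 36*h = 3·(b + 4)·(b + 3*h);  b⁴ - 3*b³*h - 13*b²*h² + 27*b*h³ + 36*h⁴ = (b + 3*h)·(b + h)·(b - 3*h)·(b - 4*h)
Cancel the common factors (b - 3*h), (b + 4), (b + 3*h).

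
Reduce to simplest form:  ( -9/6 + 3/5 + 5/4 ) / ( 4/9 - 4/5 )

Numerator: -9/6 + 3/5 + 5/4 = 7/20
Denominator: 4/9 - 4/5 = -16/45
Divide: (7/20) · (-45/16) = -63/64

-63/64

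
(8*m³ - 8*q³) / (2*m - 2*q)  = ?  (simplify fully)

4*m² + 4*m*q + 4*q²

Apply the difference-of-cubes factorisation and cancel (2*m - 2*q).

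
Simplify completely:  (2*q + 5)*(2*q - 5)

4*q**2 - 25

Product of conjugates: (P+Q)(P-Q) = P**2 - Q**2.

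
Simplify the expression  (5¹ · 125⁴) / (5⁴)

5^9

5¹ = 5^1; 125⁴ = 5^12; 5⁴ = 5^4
Combine exponents: 5^9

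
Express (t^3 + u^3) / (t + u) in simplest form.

t^2 - t*u + u^2

Apply the sum-of-cubes factorisation and cancel (t + u).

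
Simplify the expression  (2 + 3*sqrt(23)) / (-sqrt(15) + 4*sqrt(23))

(2*sqrt(15) + 8*sqrt(23) + 3*sqrt(345) + 276)/353

Multiply numerator and denominator by sqrt(15) + 4*sqrt(23).
Denominator becomes 353; numerator becomes 2*sqrt(15) + 8*sqrt(23) + 3*sqrt(345) + 276.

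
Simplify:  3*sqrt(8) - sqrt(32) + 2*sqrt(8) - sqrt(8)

4*sqrt(2)

3*sqrt(8) = 6*sqrt(2); sqrt(32) = 4*sqrt(2); 2*sqrt(8) = 4*sqrt(2); sqrt(8) = 2*sqrt(2)
Combine: (6 - 4 + 4 - 2)·sqrt(2) = 4*sqrt(2)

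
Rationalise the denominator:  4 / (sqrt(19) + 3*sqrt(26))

(-4*sqrt(19) + 12*sqrt(26))/215

Multiply numerator and denominator by -sqrt(19) + 3*sqrt(26).
Denominator becomes 215; numerator becomes -4*sqrt(19) + 12*sqrt(26).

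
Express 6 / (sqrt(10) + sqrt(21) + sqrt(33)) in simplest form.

Group as (sqrt(21) + sqrt(33)) + sqrt(10); multiply by (sqrt(21) + sqrt(33)) - sqrt(10), then rationalise the remaining surd.

(-9*sqrt(770) - 3*sqrt(33) + 33*sqrt(21) + 66*sqrt(10))/209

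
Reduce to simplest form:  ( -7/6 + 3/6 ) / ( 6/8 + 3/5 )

-40/81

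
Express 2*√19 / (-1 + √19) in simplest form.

Multiply numerator and denominator by -√19 - 1.
Denominator becomes -18; numerator becomes -38 - 2*√19.

(√19 + 19)/9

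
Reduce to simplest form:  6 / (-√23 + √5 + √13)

(30*√23 + 90*√13 + 186*√5 + 12*√1495)/235

Group as (√5 + √13) - √23; multiply by (√5 + √13) + √23, then rationalise the remaining surd.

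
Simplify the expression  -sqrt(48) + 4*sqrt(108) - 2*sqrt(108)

8*sqrt(3)

sqrt(48) = 4*sqrt(3); 4*sqrt(108) = 24*sqrt(3); 2*sqrt(108) = 12*sqrt(3)
Combine: (-4 + 24 - 12)·sqrt(3) = 8*sqrt(3)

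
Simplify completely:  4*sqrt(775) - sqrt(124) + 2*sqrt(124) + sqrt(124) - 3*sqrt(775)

9*sqrt(31)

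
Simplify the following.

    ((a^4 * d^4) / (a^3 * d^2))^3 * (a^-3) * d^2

d^8

Inside the bracket: a^1 * d^2
Raise to the power 3: a^3 * d^6
Multiply by (a^-3) * d^2: add exponents.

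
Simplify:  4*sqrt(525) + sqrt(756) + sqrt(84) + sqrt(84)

30*sqrt(21)

4*sqrt(525) = 20*sqrt(21); sqrt(756) = 6*sqrt(21); sqrt(84) = 2*sqrt(21); sqrt(84) = 2*sqrt(21)
Combine: (20 + 6 + 2 + 2)·sqrt(21) = 30*sqrt(21)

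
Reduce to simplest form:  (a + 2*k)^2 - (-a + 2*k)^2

Only the odd-power cross terms survive.

8*a*k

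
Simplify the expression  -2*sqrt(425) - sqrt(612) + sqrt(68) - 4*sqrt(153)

2*sqrt(425) = 10*sqrt(17); sqrt(612) = 6*sqrt(17); sqrt(68) = 2*sqrt(17); 4*sqrt(153) = 12*sqrt(17)
Combine: (-10 - 6 + 2 - 12)·sqrt(17) = -26*sqrt(17)

-26*sqrt(17)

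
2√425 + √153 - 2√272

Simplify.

5*√17

2√425 = 10*√17; √153 = 3*√17; 2√272 = 8*√17
Combine: (10 + 3 - 8)·√17 = 5*√17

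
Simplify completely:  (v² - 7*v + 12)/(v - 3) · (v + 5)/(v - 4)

Factor: v² - 7*v + 12 = (v - 3)·(v - 4)
Cancel the common factors (v - 3), (v - 4).

v + 5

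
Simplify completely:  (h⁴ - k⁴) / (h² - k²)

h² + k²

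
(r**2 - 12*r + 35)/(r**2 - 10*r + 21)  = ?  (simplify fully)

(r - 5)/(r - 3)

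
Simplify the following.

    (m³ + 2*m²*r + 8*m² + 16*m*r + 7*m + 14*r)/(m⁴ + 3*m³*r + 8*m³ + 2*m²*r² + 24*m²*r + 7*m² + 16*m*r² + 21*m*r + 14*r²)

1/(m + r)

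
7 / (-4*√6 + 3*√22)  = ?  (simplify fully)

Multiply numerator and denominator by 4*√6 + 3*√22.
Denominator becomes 102; numerator becomes 28*√6 + 21*√22.

(28*√6 + 21*√22)/102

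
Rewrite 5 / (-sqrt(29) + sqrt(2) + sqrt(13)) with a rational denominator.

(-35*sqrt(29) - 45*sqrt(13) - 100*sqrt(2) - 5*sqrt(754))/46

Group as (sqrt(2) + sqrt(13)) - sqrt(29); multiply by (sqrt(2) + sqrt(13)) + sqrt(29), then rationalise the remaining surd.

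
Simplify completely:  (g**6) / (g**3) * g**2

Quotient: g**3
Multiply by g**2: add exponents.

g**5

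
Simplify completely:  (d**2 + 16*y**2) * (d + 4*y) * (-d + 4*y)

-d**4 + 256*y**4

Pair the conjugate factors: ((4*y)+d)((4*y)-d) = -d**2 + 16*y**2, then repeat with the next factor.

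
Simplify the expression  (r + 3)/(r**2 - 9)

Factor: r**2 - 9 = (r - 3)*(r + 3)
Cancel the common factor (r + 3).

1/(r - 3)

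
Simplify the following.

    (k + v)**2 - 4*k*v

(k - v)**2

Expanding gives k**2 - 2*k*v + v**2, a perfect square.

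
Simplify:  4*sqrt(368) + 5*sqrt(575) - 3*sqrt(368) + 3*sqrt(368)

4*sqrt(368) = 16*sqrt(23); 5*sqrt(575) = 25*sqrt(23); 3*sqrt(368) = 12*sqrt(23); 3*sqrt(368) = 12*sqrt(23)
Combine: (16 + 25 - 12 + 12)·sqrt(23) = 41*sqrt(23)

41*sqrt(23)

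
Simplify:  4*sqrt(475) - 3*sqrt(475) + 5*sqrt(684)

35*sqrt(19)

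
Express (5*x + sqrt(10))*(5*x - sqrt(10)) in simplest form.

25*x^2 - 10

(5*x)^2 - (sqrt(10))^2 = 25*x^2 - 10.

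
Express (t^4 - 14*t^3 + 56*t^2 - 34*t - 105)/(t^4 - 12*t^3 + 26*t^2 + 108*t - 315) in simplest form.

Factor: t^4 - 14*t^3 + 56*t^2 - 34*t - 105 = (t - 3)*(t + 1)*(t - 5)*(t - 7);  t^4 - 12*t^3 + 26*t^2 + 108*t - 315 = (t + 3)*(t - 5)*(t - 7)*(t - 3)
Cancel the common factors (t - 5), (t - 7), (t - 3).

(t + 1)/(t + 3)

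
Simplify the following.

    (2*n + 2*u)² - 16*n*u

4*(n - u)²

Expanding gives 4*n² - 8*n*u + 4*u², a perfect square.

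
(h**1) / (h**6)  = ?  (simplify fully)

h**(-5)

Quotient: (h**-5)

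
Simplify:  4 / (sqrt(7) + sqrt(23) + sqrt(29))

(-8*sqrt(4669) + 4*sqrt(29) + 52*sqrt(23) + 180*sqrt(7))/643

Group as (sqrt(7) + sqrt(29)) + sqrt(23); multiply by (sqrt(7) + sqrt(29)) - sqrt(23), then rationalise the remaining surd.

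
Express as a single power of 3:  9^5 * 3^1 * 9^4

9^5 = 3^10; 3^1 = 3^1; 9^4 = 3^8
Combine exponents: 3^19

3^19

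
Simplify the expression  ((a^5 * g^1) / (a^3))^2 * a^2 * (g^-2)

a^6

Inside the bracket: a^2 * g^1
Raise to the power 2: a^4 * g^2
Multiply by a^2 * (g^-2): add exponents.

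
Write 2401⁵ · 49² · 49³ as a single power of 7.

2401⁵ = 7^20; 49² = 7^4; 49³ = 7^6
Combine exponents: 7^30

7^30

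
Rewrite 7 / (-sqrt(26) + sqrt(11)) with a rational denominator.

(-7*sqrt(26) - 7*sqrt(11))/15

Multiply numerator and denominator by sqrt(11) + sqrt(26).
Denominator becomes -15; numerator becomes 7*sqrt(11) + 7*sqrt(26).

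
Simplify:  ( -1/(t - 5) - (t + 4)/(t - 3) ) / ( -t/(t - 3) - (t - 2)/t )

Numerator: -1/(t - 5) - (t + 4)/(t - 3) = (-t**2 + 23)/(t**2 - 8*t + 15)
Denominator: -t/(t - 3) - (t - 2)/t = (-2*t**2 + 5*t - 6)/(t**2 - 3*t)
Divide: ((-t**2 + 23)/(t**2 - 8*t + 15)) · ((t**2 - 3*t)/(-2*t**2 + 5*t - 6)) = (t**3 - 23*t)/(2*t**3 - 15*t**2 + 31*t - 30)

(t**3 - 23*t)/(2*t**3 - 15*t**2 + 31*t - 30)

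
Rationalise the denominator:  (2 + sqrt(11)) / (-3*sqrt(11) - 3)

(-9 - sqrt(11))/30

Multiply numerator and denominator by -3 + 3*sqrt(11).
Denominator becomes -90; numerator becomes 3*sqrt(11) + 27.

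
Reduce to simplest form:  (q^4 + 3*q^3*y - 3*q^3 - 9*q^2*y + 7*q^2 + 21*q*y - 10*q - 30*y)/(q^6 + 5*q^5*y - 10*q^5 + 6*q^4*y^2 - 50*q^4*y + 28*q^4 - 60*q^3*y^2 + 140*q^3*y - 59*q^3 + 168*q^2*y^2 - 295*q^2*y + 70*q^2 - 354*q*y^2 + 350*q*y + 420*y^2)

1/(q^2 + 2*q*y - 7*q - 14*y)

Factor: q^4 + 3*q^3*y - 3*q^3 - 9*q^2*y + 7*q^2 + 21*q*y - 10*q - 30*y = (q + 3*y)*(q - 2)*(q^2 - q + 5);  q^6 + 5*q^5*y - 10*q^5 + 6*q^4*y^2 - 50*q^4*y + 28*q^4 - 60*q^3*y^2 + 140*q^3*y - 59*q^3 + 168*q^2*y^2 - 295*q^2*y + 70*q^2 - 354*q*y^2 + 350*q*y + 420*y^2 = (q - 7)*(q + 3*y)*(q + 2*y)*(q - 2)*(q^2 - q + 5)
Cancel the common factors (q^2 - q + 5), (q + 3*y), (q - 2).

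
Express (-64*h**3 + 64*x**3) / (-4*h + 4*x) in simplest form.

Factor as (a-b)(a**2+ab+b**2) with a=(4*x), b=(4*h).

16*h**2 + 16*h*x + 16*x**2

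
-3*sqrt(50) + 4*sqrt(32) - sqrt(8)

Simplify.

-sqrt(2)

3*sqrt(50) = 15*sqrt(2); 4*sqrt(32) = 16*sqrt(2); sqrt(8) = 2*sqrt(2)
Combine: (-15 + 16 - 2)·sqrt(2) = -sqrt(2)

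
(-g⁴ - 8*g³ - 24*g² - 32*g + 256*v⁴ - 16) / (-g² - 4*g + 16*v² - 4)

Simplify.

g² + 4*g + 16*v² + 4

-g⁴ - 8*g³ - 24*g² - 32*g + 256*v⁴ - 16 factors as (-g + 4*v - 2)*(g + 4*v + 2)*(g² + 4*g + 16*v² + 4).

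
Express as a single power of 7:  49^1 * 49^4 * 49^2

7^14

49^1 = 7^2; 49^4 = 7^8; 49^2 = 7^4
Combine exponents: 7^14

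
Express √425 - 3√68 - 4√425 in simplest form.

-21*√17

√425 = 5*√17; 3√68 = 6*√17; 4√425 = 20*√17
Combine: (5 - 6 - 20)·√17 = -21*√17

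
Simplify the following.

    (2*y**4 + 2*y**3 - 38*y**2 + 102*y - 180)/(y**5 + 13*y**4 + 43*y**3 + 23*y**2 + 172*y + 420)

(2*y - 6)/(y**2 + 9*y + 14)

Factor: 2*y**4 + 2*y**3 - 38*y**2 + 102*y - 180 = 2*(y**2 - 2*y + 5)*(y + 6)*(y - 3);  y**5 + 13*y**4 + 43*y**3 + 23*y**2 + 172*y + 420 = (y + 7)*(y + 2)*(y + 6)*(y**2 - 2*y + 5)
Cancel the common factors (y**2 - 2*y + 5), (y + 6).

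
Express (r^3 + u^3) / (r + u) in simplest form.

Apply the sum-of-cubes factorisation and cancel (r + u).

r^2 - r*u + u^2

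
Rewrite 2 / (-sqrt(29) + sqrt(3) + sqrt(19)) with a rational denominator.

(14*sqrt(29) + 26*sqrt(19) + 90*sqrt(3) + 4*sqrt(1653))/179

Group as (sqrt(3) + sqrt(19)) - sqrt(29); multiply by (sqrt(3) + sqrt(19)) + sqrt(29), then rationalise the remaining surd.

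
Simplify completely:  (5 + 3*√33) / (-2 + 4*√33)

Multiply numerator and denominator by -4*√33 - 2.
Denominator becomes -524; numerator becomes -406 - 26*√33.

(13*√33 + 203)/262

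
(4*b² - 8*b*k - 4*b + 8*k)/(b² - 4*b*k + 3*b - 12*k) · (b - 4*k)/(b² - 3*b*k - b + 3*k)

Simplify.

Factor: 4*b² - 8*b*k - 4*b + 8*k = 4·(b - 2*k)·(b - 1);  b² - 4*b*k + 3*b - 12*k = (b + 3)·(b - 4*k);  b² - 3*b*k - b + 3*k = (b - 1)·(b - 3*k)
Cancel the common factors (b - 4*k), (b - 1).

(4*b - 8*k)/(b² - 3*b*k + 3*b - 9*k)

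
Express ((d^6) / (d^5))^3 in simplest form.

d^3

Inside the bracket: d^1
Raise to the power 3: d^3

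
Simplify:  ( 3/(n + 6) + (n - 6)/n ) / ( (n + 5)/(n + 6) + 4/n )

(n**2 + 3*n - 36)/(n**2 + 9*n + 24)

Numerator: 3/(n + 6) + (n - 6)/n = (n**2 + 3*n - 36)/(n**2 + 6*n)
Denominator: (n + 5)/(n + 6) + 4/n = (n**2 + 9*n + 24)/(n**2 + 6*n)
Divide: ((n**2 + 3*n - 36)/(n**2 + 6*n)) · ((n**2 + 6*n)/(n**2 + 9*n + 24)) = (n**2 + 3*n - 36)/(n**2 + 9*n + 24)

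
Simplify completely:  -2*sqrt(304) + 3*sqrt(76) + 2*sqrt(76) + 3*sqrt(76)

8*sqrt(19)

2*sqrt(304) = 8*sqrt(19); 3*sqrt(76) = 6*sqrt(19); 2*sqrt(76) = 4*sqrt(19); 3*sqrt(76) = 6*sqrt(19)
Combine: (-8 + 6 + 4 + 6)·sqrt(19) = 8*sqrt(19)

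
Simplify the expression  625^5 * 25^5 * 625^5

625^5 = 5^20; 25^5 = 5^10; 625^5 = 5^20
Combine exponents: 5^50

5^50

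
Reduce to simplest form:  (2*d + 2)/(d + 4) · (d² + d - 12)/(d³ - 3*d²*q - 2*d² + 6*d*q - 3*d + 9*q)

Factor: 2*d + 2 = 2·(d + 1);  d² + d - 12 = (d - 3)·(d + 4);  d³ - 3*d²*q - 2*d² + 6*d*q - 3*d + 9*q = (d + 1)·(d - 3)·(d - 3*q)
Cancel the common factors (d + 1), (d + 4), (d - 3).

-2/(-d + 3*q)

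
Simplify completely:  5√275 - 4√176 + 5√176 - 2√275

19*√11

5√275 = 25*√11; 4√176 = 16*√11; 5√176 = 20*√11; 2√275 = 10*√11
Combine: (25 - 16 + 20 - 10)·√11 = 19*√11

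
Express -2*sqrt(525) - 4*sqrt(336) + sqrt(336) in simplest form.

2*sqrt(525) = 10*sqrt(21); 4*sqrt(336) = 16*sqrt(21); sqrt(336) = 4*sqrt(21)
Combine: (-10 - 16 + 4)·sqrt(21) = -22*sqrt(21)

-22*sqrt(21)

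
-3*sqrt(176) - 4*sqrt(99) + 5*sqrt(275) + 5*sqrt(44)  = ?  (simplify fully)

3*sqrt(176) = 12*sqrt(11); 4*sqrt(99) = 12*sqrt(11); 5*sqrt(275) = 25*sqrt(11); 5*sqrt(44) = 10*sqrt(11)
Combine: (-12 - 12 + 25 + 10)·sqrt(11) = 11*sqrt(11)

11*sqrt(11)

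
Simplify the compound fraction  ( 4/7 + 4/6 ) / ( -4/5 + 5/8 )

-1040/147

Numerator: 4/7 + 4/6 = 26/21
Denominator: -4/5 + 5/8 = -7/40
Divide: (26/21) · (-40/7) = -1040/147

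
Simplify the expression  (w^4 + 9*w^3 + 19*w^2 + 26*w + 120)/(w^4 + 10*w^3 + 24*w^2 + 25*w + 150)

(w + 4)/(w + 5)

Factor: w^4 + 9*w^3 + 19*w^2 + 26*w + 120 = (w^2 - w + 5)*(w + 6)*(w + 4);  w^4 + 10*w^3 + 24*w^2 + 25*w + 150 = (w + 6)*(w^2 - w + 5)*(w + 5)
Cancel the common factors (w^2 - w + 5), (w + 6).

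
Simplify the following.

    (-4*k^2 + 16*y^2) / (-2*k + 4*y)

-4*k^2 + 16*y^2 factors as 4*(-k + 2*y)*(k + 2*y).

2*k + 4*y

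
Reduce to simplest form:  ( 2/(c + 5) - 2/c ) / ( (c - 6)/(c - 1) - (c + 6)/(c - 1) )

Numerator: 2/(c + 5) - 2/c = -10/(c^2 + 5*c)
Denominator: (c - 6)/(c - 1) - (c + 6)/(c - 1) = -12/(c - 1)
Divide: (-10/(c^2 + 5*c)) · (-c/12 + 1/12) = (5*c - 5)/(6*c^2 + 30*c)

(5*c - 5)/(6*c^2 + 30*c)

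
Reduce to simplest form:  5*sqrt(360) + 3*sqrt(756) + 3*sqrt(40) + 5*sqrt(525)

5*sqrt(360) = 30*sqrt(10); 3*sqrt(756) = 18*sqrt(21); 3*sqrt(40) = 6*sqrt(10); 5*sqrt(525) = 25*sqrt(21)

36*sqrt(10) + 43*sqrt(21)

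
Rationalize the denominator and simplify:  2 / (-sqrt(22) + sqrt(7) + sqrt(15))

Group as (sqrt(7) + sqrt(15)) - sqrt(22); multiply by (sqrt(7) + sqrt(15)) + sqrt(22), then rationalise the remaining surd.

(7*sqrt(15) + 15*sqrt(7) + sqrt(2310))/105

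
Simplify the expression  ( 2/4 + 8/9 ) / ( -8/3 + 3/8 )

Numerator: 2/4 + 8/9 = 25/18
Denominator: -8/3 + 3/8 = -55/24
Divide: (25/18) · (-24/55) = -20/33

-20/33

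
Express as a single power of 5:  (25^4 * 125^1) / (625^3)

5^(-1)

25^4 = 5^8; 125^1 = 5^3; 625^3 = 5^12
Combine exponents: 5^(-1)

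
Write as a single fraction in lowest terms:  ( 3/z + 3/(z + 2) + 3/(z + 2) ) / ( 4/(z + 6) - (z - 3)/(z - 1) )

Numerator: 3/z + 3/(z + 2) + 3/(z + 2) = (9*z + 6)/(z² + 2*z)
Denominator: 4/(z + 6) - (z - 3)/(z - 1) = (-z² + z + 14)/(z² + 5*z - 6)
Divide: ((9*z + 6)/(z² + 2*z)) · ((z² + 5*z - 6)/(-z² + z + 14)) = (-9*z³ - 51*z² + 24*z + 36)/(z⁴ + z³ - 16*z² - 28*z)

(-9*z³ - 51*z² + 24*z + 36)/(z⁴ + z³ - 16*z² - 28*z)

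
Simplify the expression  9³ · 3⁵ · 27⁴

9³ = 3^6; 3⁵ = 3^5; 27⁴ = 3^12
Combine exponents: 3^23

3^23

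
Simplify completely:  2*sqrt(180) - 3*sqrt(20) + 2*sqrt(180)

18*sqrt(5)

2*sqrt(180) = 12*sqrt(5); 3*sqrt(20) = 6*sqrt(5); 2*sqrt(180) = 12*sqrt(5)
Combine: (12 - 6 + 12)·sqrt(5) = 18*sqrt(5)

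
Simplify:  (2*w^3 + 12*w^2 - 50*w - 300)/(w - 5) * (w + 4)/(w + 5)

Factor: 2*w^3 + 12*w^2 - 50*w - 300 = 2*(w + 5)*(w - 5)*(w + 6)
Cancel the common factors (w - 5), (w + 5).

2*w^2 + 20*w + 48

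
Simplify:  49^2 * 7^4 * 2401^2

7^16

49^2 = 7^4; 7^4 = 7^4; 2401^2 = 7^8
Combine exponents: 7^16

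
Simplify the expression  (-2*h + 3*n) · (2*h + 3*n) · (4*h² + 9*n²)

-16*h⁴ + 81*n⁴

Telescope via difference of squares: ((3*n)+(2*h))((3*n)-(2*h)) = -4*h² + 9*n², then repeat with the next factor.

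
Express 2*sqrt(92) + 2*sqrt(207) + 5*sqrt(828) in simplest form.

2*sqrt(92) = 4*sqrt(23); 2*sqrt(207) = 6*sqrt(23); 5*sqrt(828) = 30*sqrt(23)
Combine: (4 + 6 + 30)·sqrt(23) = 40*sqrt(23)

40*sqrt(23)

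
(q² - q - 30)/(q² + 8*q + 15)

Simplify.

Factor: q² - q - 30 = (q - 6)·(q + 5);  q² + 8*q + 15 = (q + 3)·(q + 5)
Cancel the common factor (q + 5).

(q - 6)/(q + 3)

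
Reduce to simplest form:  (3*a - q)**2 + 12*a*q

(3*a + q)**2

Expanding gives 9*a**2 + 6*a*q + q**2, a perfect square.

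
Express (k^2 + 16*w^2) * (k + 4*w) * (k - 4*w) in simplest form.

Telescope via difference of squares: (k+(4*w))(k-(4*w)) = k^2 - 16*w^2, then repeat with the next factor.

k^4 - 256*w^4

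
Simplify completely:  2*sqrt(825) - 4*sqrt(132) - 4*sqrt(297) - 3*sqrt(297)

-19*sqrt(33)

2*sqrt(825) = 10*sqrt(33); 4*sqrt(132) = 8*sqrt(33); 4*sqrt(297) = 12*sqrt(33); 3*sqrt(297) = 9*sqrt(33)
Combine: (10 - 8 - 12 - 9)·sqrt(33) = -19*sqrt(33)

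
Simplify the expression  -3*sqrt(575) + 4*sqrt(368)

sqrt(23)

3*sqrt(575) = 15*sqrt(23); 4*sqrt(368) = 16*sqrt(23)
Combine: (-15 + 16)·sqrt(23) = sqrt(23)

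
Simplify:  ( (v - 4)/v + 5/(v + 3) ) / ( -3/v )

(-v² - 4*v + 12)/(3*v + 9)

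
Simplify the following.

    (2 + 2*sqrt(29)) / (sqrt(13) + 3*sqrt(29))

(-sqrt(377) - sqrt(13) + 3*sqrt(29) + 87)/124

Multiply numerator and denominator by -sqrt(13) + 3*sqrt(29).
Denominator becomes 248; numerator becomes -2*sqrt(377) - 2*sqrt(13) + 6*sqrt(29) + 174.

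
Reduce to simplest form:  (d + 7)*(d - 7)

Difference of squares with P = d, Q = 7.

d^2 - 49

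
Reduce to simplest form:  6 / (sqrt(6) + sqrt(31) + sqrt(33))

(-9*sqrt(682) + 6*sqrt(33) + 12*sqrt(31) + 87*sqrt(6))/182

Group as (sqrt(31) + sqrt(33)) + sqrt(6); multiply by (sqrt(31) + sqrt(33)) - sqrt(6), then rationalise the remaining surd.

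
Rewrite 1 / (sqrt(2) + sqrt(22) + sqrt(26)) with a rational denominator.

(-2*sqrt(286) - sqrt(26) + 3*sqrt(22) + 23*sqrt(2))/86

Group as (sqrt(22) + sqrt(26)) + sqrt(2); multiply by (sqrt(22) + sqrt(26)) - sqrt(2), then rationalise the remaining surd.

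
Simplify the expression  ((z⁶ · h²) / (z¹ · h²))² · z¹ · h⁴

h⁴*z^11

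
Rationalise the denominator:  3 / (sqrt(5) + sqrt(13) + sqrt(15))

(-30*sqrt(39) + 9*sqrt(15) + 21*sqrt(13) + 69*sqrt(5))/251

Group as (sqrt(13) + sqrt(15)) + sqrt(5); multiply by (sqrt(13) + sqrt(15)) - sqrt(5), then rationalise the remaining surd.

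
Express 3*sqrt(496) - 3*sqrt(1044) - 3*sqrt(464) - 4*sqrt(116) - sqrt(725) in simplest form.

3*sqrt(496) = 12*sqrt(31); 3*sqrt(1044) = 18*sqrt(29); 3*sqrt(464) = 12*sqrt(29); 4*sqrt(116) = 8*sqrt(29); sqrt(725) = 5*sqrt(29)

-43*sqrt(29) + 12*sqrt(31)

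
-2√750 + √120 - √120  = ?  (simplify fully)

-10*√30

2√750 = 10*√30; √120 = 2*√30; √120 = 2*√30
Combine: (-10 + 2 - 2)·√30 = -10*√30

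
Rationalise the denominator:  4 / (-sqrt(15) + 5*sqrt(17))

Multiply numerator and denominator by sqrt(15) + 5*sqrt(17).
Denominator becomes 410; numerator becomes 4*sqrt(15) + 20*sqrt(17).

(2*sqrt(15) + 10*sqrt(17))/205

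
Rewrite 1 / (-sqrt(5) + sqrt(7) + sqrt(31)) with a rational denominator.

(-29*sqrt(7) - 2*sqrt(1085) + 33*sqrt(5) + 19*sqrt(31))/221

Group as (sqrt(7) + sqrt(31)) - sqrt(5); multiply by (sqrt(7) + sqrt(31)) + sqrt(5), then rationalise the remaining surd.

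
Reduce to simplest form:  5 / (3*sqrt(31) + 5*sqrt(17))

Multiply numerator and denominator by -3*sqrt(31) + 5*sqrt(17).
Denominator becomes 146; numerator becomes -15*sqrt(31) + 25*sqrt(17).

(-15*sqrt(31) + 25*sqrt(17))/146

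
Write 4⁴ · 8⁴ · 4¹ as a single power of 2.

4⁴ = 2^8; 8⁴ = 2^12; 4¹ = 2^2
Combine exponents: 2^22

2^22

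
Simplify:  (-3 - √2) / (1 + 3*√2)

Multiply numerator and denominator by -3*√2 + 1.
Denominator becomes -17; numerator becomes 3 + 8*√2.

(-8*√2 - 3)/17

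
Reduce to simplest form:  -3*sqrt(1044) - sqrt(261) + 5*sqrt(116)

3*sqrt(1044) = 18*sqrt(29); sqrt(261) = 3*sqrt(29); 5*sqrt(116) = 10*sqrt(29)
Combine: (-18 - 3 + 10)·sqrt(29) = -11*sqrt(29)

-11*sqrt(29)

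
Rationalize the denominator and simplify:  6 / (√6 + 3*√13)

(-2*√6 + 6*√13)/37

Multiply numerator and denominator by -√6 + 3*√13.
Denominator becomes 111; numerator becomes -6*√6 + 18*√13.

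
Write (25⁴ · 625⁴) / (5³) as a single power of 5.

5^21

25⁴ = 5^8; 625⁴ = 5^16; 5³ = 5^3
Combine exponents: 5^21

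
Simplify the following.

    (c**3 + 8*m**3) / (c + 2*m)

c**2 - 2*c*m + 4*m**2

(2*m)**3 + c**3 = (c + 2*m)(c**2 - 2*c*m + 4*m**2).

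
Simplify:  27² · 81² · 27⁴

3^26

27² = 3^6; 81² = 3^8; 27⁴ = 3^12
Combine exponents: 3^26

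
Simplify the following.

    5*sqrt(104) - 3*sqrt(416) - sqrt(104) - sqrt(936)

5*sqrt(104) = 10*sqrt(26); 3*sqrt(416) = 12*sqrt(26); sqrt(104) = 2*sqrt(26); sqrt(936) = 6*sqrt(26)
Combine: (10 - 12 - 2 - 6)·sqrt(26) = -10*sqrt(26)

-10*sqrt(26)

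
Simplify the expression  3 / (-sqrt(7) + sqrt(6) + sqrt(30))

(-93*sqrt(6) - 36*sqrt(35) + 87*sqrt(7) + 51*sqrt(30))/121

Group as (sqrt(6) + sqrt(30)) - sqrt(7); multiply by (sqrt(6) + sqrt(30)) + sqrt(7), then rationalise the remaining surd.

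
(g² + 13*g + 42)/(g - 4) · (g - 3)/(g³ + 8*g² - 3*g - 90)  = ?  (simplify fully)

(g + 7)/(g² + g - 20)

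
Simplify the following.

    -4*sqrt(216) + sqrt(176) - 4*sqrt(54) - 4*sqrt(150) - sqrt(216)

-62*sqrt(6) + 4*sqrt(11)

4*sqrt(216) = 24*sqrt(6); sqrt(176) = 4*sqrt(11); 4*sqrt(54) = 12*sqrt(6); 4*sqrt(150) = 20*sqrt(6); sqrt(216) = 6*sqrt(6)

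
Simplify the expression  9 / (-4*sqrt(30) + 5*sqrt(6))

Multiply numerator and denominator by 5*sqrt(6) + 4*sqrt(30).
Denominator becomes -330; numerator becomes 45*sqrt(6) + 36*sqrt(30).

(-12*sqrt(30) - 15*sqrt(6))/110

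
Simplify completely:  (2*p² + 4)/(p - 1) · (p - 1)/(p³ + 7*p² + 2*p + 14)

2/(p + 7)

Factor: 2*p² + 4 = 2·(p² + 2);  p³ + 7*p² + 2*p + 14 = (p + 7)·(p² + 2)
Cancel the common factors (p² + 2), (p - 1).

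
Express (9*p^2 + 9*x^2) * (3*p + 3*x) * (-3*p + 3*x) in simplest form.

-81*p^4 + 81*x^4

Telescope via difference of squares: ((3*x)+(3*p))((3*x)-(3*p)) = -9*p^2 + 9*x^2, then repeat with the next factor.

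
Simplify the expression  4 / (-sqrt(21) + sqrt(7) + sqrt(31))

Group as (sqrt(7) + sqrt(31)) - sqrt(21); multiply by (sqrt(7) + sqrt(31)) + sqrt(21), then rationalise the remaining surd.

(-68*sqrt(21) - 12*sqrt(31) + 180*sqrt(7) + 56*sqrt(93))/579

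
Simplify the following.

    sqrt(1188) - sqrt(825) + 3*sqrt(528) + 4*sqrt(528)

29*sqrt(33)

sqrt(1188) = 6*sqrt(33); sqrt(825) = 5*sqrt(33); 3*sqrt(528) = 12*sqrt(33); 4*sqrt(528) = 16*sqrt(33)
Combine: (6 - 5 + 12 + 16)·sqrt(33) = 29*sqrt(33)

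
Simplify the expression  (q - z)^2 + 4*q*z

(q + z)^2

Expanding gives q^2 + 2*q*z + z^2, a perfect square.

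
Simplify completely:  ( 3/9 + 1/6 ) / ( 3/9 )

3/2

Numerator: 3/9 + 1/6 = 1/2
Denominator: 3/9 = 1/3
Divide: (1/2) · (3) = 3/2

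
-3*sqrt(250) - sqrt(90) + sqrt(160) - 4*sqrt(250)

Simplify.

3*sqrt(250) = 15*sqrt(10); sqrt(90) = 3*sqrt(10); sqrt(160) = 4*sqrt(10); 4*sqrt(250) = 20*sqrt(10)
Combine: (-15 - 3 + 4 - 20)·sqrt(10) = -34*sqrt(10)

-34*sqrt(10)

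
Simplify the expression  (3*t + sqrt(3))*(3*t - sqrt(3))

Product of conjugates: (P+Q)(P-Q) = P^2 - Q^2.

9*t^2 - 3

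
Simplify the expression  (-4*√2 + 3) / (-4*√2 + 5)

(8*√2 + 17)/7

Multiply numerator and denominator by 5 + 4*√2.
Denominator becomes -7; numerator becomes -17 - 8*√2.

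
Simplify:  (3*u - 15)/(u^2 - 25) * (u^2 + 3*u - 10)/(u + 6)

(3*u - 6)/(u + 6)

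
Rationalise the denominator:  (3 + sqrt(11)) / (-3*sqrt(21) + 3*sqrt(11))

(-sqrt(231) - 3*sqrt(21) - 11 - 3*sqrt(11))/30

Multiply numerator and denominator by 3*sqrt(11) + 3*sqrt(21).
Denominator becomes -90; numerator becomes 9*sqrt(11) + 33 + 9*sqrt(21) + 3*sqrt(231).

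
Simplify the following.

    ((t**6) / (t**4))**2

Inside the bracket: t**2
Raise to the power 2: t**4

t**4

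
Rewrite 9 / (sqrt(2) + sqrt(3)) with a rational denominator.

Multiply numerator and denominator by -sqrt(3) + sqrt(2).
Denominator becomes -1; numerator becomes -9*sqrt(3) + 9*sqrt(2).

-9*sqrt(2) + 9*sqrt(3)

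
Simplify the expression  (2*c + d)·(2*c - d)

4*c² - d²

Difference of squares with P = 2*c, Q = d.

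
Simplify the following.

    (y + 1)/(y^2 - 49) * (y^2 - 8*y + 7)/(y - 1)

Factor: y^2 - 49 = (y + 7)*(y - 7);  y^2 - 8*y + 7 = (y - 1)*(y - 7)
Cancel the common factors (y - 7), (y - 1).

(y + 1)/(y + 7)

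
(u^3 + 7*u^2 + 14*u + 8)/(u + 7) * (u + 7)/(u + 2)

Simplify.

u^2 + 5*u + 4

Factor: u^3 + 7*u^2 + 14*u + 8 = (u + 1)*(u + 4)*(u + 2)
Cancel the common factors (u + 7), (u + 2).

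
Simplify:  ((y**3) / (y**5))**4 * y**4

y**(-4)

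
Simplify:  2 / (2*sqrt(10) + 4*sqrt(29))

(-sqrt(10) + 2*sqrt(29))/106

Multiply numerator and denominator by -2*sqrt(10) + 4*sqrt(29).
Denominator becomes 424; numerator becomes -4*sqrt(10) + 8*sqrt(29).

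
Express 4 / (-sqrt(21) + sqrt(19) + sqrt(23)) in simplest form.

Group as (sqrt(19) + sqrt(23)) - sqrt(21); multiply by (sqrt(19) + sqrt(23)) + sqrt(21), then rationalise the remaining surd.

(-84*sqrt(21) + 68*sqrt(23) + 100*sqrt(19) + 8*sqrt(9177))/1307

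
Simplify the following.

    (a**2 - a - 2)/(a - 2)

Factor: a**2 - a - 2 = (a + 1)*(a - 2)
Cancel the common factor (a - 2).

a + 1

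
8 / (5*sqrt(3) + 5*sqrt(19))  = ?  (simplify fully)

(-sqrt(3) + sqrt(19))/10

Multiply numerator and denominator by -5*sqrt(3) + 5*sqrt(19).
Denominator becomes 400; numerator becomes -40*sqrt(3) + 40*sqrt(19).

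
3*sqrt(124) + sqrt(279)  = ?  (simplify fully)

9*sqrt(31)

3*sqrt(124) = 6*sqrt(31); sqrt(279) = 3*sqrt(31)
Combine: (6 + 3)·sqrt(31) = 9*sqrt(31)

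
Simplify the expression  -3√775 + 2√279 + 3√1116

9*√31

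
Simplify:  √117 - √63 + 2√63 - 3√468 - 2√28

√117 = 3*√13; √63 = 3*√7; 2√63 = 6*√7; 3√468 = 18*√13; 2√28 = 4*√7

-15*√13 - √7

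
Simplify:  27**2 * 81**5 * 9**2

27**2 = 3**6; 81**5 = 3**20; 9**2 = 3**4
Combine exponents: 3**30

3**30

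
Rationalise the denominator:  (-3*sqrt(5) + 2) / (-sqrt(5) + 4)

(-10*sqrt(5) - 7)/11

Multiply numerator and denominator by sqrt(5) + 4.
Denominator becomes 11; numerator becomes -10*sqrt(5) - 7.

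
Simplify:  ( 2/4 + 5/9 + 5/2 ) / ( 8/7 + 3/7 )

224/99

Numerator: 2/4 + 5/9 + 5/2 = 32/9
Denominator: 8/7 + 3/7 = 11/7
Divide: (32/9) · (7/11) = 224/99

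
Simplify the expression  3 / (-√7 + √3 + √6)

(-3*√7 + 6*√6 + 15*√3 + 9*√14)/34

Group as (√3 + √6) - √7; multiply by (√3 + √6) + √7, then rationalise the remaining surd.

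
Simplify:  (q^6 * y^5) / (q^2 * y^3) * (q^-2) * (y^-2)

Quotient: q^4 * y^2
Multiply by (q^-2) * (y^-2): add exponents.

q^2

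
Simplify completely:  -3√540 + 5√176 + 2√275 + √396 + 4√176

3√540 = 18*√15; 5√176 = 20*√11; 2√275 = 10*√11; √396 = 6*√11; 4√176 = 16*√11

-18*√15 + 52*√11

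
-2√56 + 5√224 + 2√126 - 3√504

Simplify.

4*√14

2√56 = 4*√14; 5√224 = 20*√14; 2√126 = 6*√14; 3√504 = 18*√14
Combine: (-4 + 20 + 6 - 18)·√14 = 4*√14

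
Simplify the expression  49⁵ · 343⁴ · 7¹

49⁵ = 7^10; 343⁴ = 7^12; 7¹ = 7^1
Combine exponents: 7^23

7^23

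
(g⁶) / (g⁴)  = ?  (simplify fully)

g²

Quotient: g²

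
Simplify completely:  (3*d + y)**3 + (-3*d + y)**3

2*y*(27*d**2 + y**2)

Binomially expand both and collect terms in y, (3*d).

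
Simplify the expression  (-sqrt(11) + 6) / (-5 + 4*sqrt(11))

(-14 + 19*sqrt(11))/151

Multiply numerator and denominator by -4*sqrt(11) - 5.
Denominator becomes -151; numerator becomes -19*sqrt(11) + 14.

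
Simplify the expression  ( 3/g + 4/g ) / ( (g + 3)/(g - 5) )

(7*g - 35)/(g^2 + 3*g)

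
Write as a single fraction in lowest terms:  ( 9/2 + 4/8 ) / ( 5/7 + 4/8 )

Numerator: 9/2 + 4/8 = 5
Denominator: 5/7 + 4/8 = 17/14
Divide: (5) · (14/17) = 70/17

70/17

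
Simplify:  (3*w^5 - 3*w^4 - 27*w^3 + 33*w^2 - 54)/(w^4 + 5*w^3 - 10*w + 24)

(3*w^2 - 6*w - 9)/(w + 4)

Factor: 3*w^5 - 3*w^4 - 27*w^3 + 33*w^2 - 54 = 3*(w^2 - 2*w + 2)*(w + 1)*(w - 3)*(w + 3);  w^4 + 5*w^3 - 10*w + 24 = (w^2 - 2*w + 2)*(w + 3)*(w + 4)
Cancel the common factors (w^2 - 2*w + 2), (w + 3).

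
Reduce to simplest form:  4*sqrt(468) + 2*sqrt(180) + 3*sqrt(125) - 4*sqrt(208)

4*sqrt(468) = 24*sqrt(13); 2*sqrt(180) = 12*sqrt(5); 3*sqrt(125) = 15*sqrt(5); 4*sqrt(208) = 16*sqrt(13)

8*sqrt(13) + 27*sqrt(5)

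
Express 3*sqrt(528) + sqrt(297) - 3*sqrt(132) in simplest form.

3*sqrt(528) = 12*sqrt(33); sqrt(297) = 3*sqrt(33); 3*sqrt(132) = 6*sqrt(33)
Combine: (12 + 3 - 6)·sqrt(33) = 9*sqrt(33)

9*sqrt(33)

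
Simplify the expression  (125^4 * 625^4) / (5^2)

125^4 = 5^12; 625^4 = 5^16; 5^2 = 5^2
Combine exponents: 5^26

5^26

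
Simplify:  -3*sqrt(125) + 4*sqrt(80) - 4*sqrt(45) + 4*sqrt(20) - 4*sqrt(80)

-19*sqrt(5)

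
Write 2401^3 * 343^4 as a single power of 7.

7^24

2401^3 = 7^12; 343^4 = 7^12
Combine exponents: 7^24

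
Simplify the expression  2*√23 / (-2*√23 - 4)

Multiply numerator and denominator by -4 + 2*√23.
Denominator becomes -76; numerator becomes -8*√23 + 92.

(-23 + 2*√23)/19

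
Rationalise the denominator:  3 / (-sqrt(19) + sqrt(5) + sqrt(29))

(-45*sqrt(19) - 15*sqrt(29) + 129*sqrt(5) + 6*sqrt(2755))/355

Group as (sqrt(5) + sqrt(29)) - sqrt(19); multiply by (sqrt(5) + sqrt(29)) + sqrt(19), then rationalise the remaining surd.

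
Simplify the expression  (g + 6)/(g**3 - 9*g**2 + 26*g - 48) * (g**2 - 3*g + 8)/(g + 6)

1/(g - 6)

Factor: g**3 - 9*g**2 + 26*g - 48 = (g**2 - 3*g + 8)*(g - 6)
Cancel the common factors (g**2 - 3*g + 8), (g + 6).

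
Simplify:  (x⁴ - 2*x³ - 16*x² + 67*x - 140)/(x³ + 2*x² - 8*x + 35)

x - 4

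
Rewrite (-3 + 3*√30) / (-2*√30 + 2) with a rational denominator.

-3/2

Multiply numerator and denominator by 2 + 2*√30.
Denominator becomes -116; numerator becomes 174.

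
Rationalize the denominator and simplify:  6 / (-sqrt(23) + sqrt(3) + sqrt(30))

(-15*sqrt(23) - 6*sqrt(30) + 75*sqrt(3) + 9*sqrt(230))/65

Group as (sqrt(3) + sqrt(30)) - sqrt(23); multiply by (sqrt(3) + sqrt(30)) + sqrt(23), then rationalise the remaining surd.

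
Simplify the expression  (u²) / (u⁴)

u^(-2)

Quotient: (u^-2)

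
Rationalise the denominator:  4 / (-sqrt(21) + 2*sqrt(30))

Multiply numerator and denominator by sqrt(21) + 2*sqrt(30).
Denominator becomes 99; numerator becomes 4*sqrt(21) + 8*sqrt(30).

(4*sqrt(21) + 8*sqrt(30))/99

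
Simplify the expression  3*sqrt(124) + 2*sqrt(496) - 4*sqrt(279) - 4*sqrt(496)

-14*sqrt(31)

3*sqrt(124) = 6*sqrt(31); 2*sqrt(496) = 8*sqrt(31); 4*sqrt(279) = 12*sqrt(31); 4*sqrt(496) = 16*sqrt(31)
Combine: (6 + 8 - 12 - 16)·sqrt(31) = -14*sqrt(31)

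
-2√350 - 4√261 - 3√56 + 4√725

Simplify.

-16*√14 + 8*√29

2√350 = 10*√14; 4√261 = 12*√29; 3√56 = 6*√14; 4√725 = 20*√29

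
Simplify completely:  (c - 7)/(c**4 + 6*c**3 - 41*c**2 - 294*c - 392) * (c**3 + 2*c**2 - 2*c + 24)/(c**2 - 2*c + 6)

1/(c**2 + 9*c + 14)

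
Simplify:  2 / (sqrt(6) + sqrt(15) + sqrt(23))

Group as (sqrt(15) + sqrt(23)) + sqrt(6); multiply by (sqrt(15) + sqrt(23)) - sqrt(6), then rationalise the remaining surd.

(-3*sqrt(230) - sqrt(23) + 7*sqrt(15) + 16*sqrt(6))/89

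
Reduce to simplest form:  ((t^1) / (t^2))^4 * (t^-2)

Inside the bracket: (t^-1)
Raise to the power 4: (t^-4)
Multiply by (t^-2): add exponents.

t^(-6)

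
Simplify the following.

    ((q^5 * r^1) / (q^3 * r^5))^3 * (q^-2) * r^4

q^4/r^8

Inside the bracket: q^2 * (r^-4)
Raise to the power 3: q^6 * (r^-12)
Multiply by (q^-2) * r^4: add exponents.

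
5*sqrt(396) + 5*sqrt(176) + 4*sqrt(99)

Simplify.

5*sqrt(396) = 30*sqrt(11); 5*sqrt(176) = 20*sqrt(11); 4*sqrt(99) = 12*sqrt(11)
Combine: (30 + 20 + 12)·sqrt(11) = 62*sqrt(11)

62*sqrt(11)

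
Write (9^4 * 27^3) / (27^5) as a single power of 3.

3^2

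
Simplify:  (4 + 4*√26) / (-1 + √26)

Multiply numerator and denominator by -√26 - 1.
Denominator becomes -25; numerator becomes -108 - 8*√26.

(8*√26 + 108)/25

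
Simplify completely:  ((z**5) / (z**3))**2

z**4

Inside the bracket: z**2
Raise to the power 2: z**4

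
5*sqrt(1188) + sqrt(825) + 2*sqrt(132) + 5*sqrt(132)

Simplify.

5*sqrt(1188) = 30*sqrt(33); sqrt(825) = 5*sqrt(33); 2*sqrt(132) = 4*sqrt(33); 5*sqrt(132) = 10*sqrt(33)
Combine: (30 + 5 + 4 + 10)·sqrt(33) = 49*sqrt(33)

49*sqrt(33)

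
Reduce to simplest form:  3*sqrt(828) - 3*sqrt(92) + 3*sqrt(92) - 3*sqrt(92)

3*sqrt(828) = 18*sqrt(23); 3*sqrt(92) = 6*sqrt(23); 3*sqrt(92) = 6*sqrt(23); 3*sqrt(92) = 6*sqrt(23)
Combine: (18 - 6 + 6 - 6)·sqrt(23) = 12*sqrt(23)

12*sqrt(23)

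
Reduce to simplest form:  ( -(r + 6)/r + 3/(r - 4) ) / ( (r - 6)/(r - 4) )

Numerator: -(r + 6)/r + 3/(r - 4) = (-r^2 + r + 24)/(r^2 - 4*r)
Denominator: (r - 6)/(r - 4) = (r - 6)/(r - 4)
Divide: ((-r^2 + r + 24)/(r^2 - 4*r)) · ((r - 4)/(r - 6)) = (-r^2 + r + 24)/(r^2 - 6*r)

(-r^2 + r + 24)/(r^2 - 6*r)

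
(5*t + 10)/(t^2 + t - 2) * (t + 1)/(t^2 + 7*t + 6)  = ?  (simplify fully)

5/(t^2 + 5*t - 6)

Factor: 5*t + 10 = 5*(t + 2);  t^2 + t - 2 = (t + 2)*(t - 1);  t^2 + 7*t + 6 = (t + 1)*(t + 6)
Cancel the common factors (t + 2), (t + 1).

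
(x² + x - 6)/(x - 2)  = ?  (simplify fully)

Factor: x² + x - 6 = (x - 2)·(x + 3)
Cancel the common factor (x - 2).

x + 3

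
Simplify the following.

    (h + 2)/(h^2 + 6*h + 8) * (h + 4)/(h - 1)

Factor: h^2 + 6*h + 8 = (h + 4)*(h + 2)
Cancel the common factors (h + 2), (h + 4).

1/(h - 1)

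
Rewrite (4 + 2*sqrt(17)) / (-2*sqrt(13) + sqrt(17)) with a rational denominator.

(-4*sqrt(221) - 34 - 8*sqrt(13) - 4*sqrt(17))/35

Multiply numerator and denominator by sqrt(17) + 2*sqrt(13).
Denominator becomes -35; numerator becomes 4*sqrt(17) + 8*sqrt(13) + 34 + 4*sqrt(221).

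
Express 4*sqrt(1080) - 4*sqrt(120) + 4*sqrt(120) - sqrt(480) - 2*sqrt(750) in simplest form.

4*sqrt(1080) = 24*sqrt(30); 4*sqrt(120) = 8*sqrt(30); 4*sqrt(120) = 8*sqrt(30); sqrt(480) = 4*sqrt(30); 2*sqrt(750) = 10*sqrt(30)
Combine: (24 - 8 + 8 - 4 - 10)·sqrt(30) = 10*sqrt(30)

10*sqrt(30)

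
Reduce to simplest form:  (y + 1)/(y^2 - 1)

Factor: y^2 - 1 = (y - 1)*(y + 1)
Cancel the common factor (y + 1).

1/(y - 1)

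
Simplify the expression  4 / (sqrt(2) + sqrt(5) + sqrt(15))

(-6*sqrt(5) - 9*sqrt(2) + 5*sqrt(6) + 4*sqrt(15))/3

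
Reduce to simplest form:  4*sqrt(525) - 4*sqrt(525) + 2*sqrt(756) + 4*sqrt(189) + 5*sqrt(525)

4*sqrt(525) = 20*sqrt(21); 4*sqrt(525) = 20*sqrt(21); 2*sqrt(756) = 12*sqrt(21); 4*sqrt(189) = 12*sqrt(21); 5*sqrt(525) = 25*sqrt(21)
Combine: (20 - 20 + 12 + 12 + 25)·sqrt(21) = 49*sqrt(21)

49*sqrt(21)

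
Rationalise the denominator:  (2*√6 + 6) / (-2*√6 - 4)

-√6/2

Multiply numerator and denominator by -4 + 2*√6.
Denominator becomes -8; numerator becomes 4*√6.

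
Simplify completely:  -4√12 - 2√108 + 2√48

4√12 = 8*√3; 2√108 = 12*√3; 2√48 = 8*√3
Combine: (-8 - 12 + 8)·√3 = -12*√3

-12*√3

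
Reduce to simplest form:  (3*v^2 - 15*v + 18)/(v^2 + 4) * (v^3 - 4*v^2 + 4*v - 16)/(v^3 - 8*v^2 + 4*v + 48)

(3*v^2 - 15*v + 18)/(v^2 - 4*v - 12)

Factor: 3*v^2 - 15*v + 18 = 3*(v - 2)*(v - 3);  v^3 - 4*v^2 + 4*v - 16 = (v^2 + 4)*(v - 4);  v^3 - 8*v^2 + 4*v + 48 = (v + 2)*(v - 6)*(v - 4)
Cancel the common factors (v^2 + 4), (v - 4).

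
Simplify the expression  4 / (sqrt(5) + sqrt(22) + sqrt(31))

(-sqrt(3410) - 2*sqrt(31) + 7*sqrt(22) + 24*sqrt(5))/53

Group as (sqrt(22) + sqrt(31)) + sqrt(5); multiply by (sqrt(22) + sqrt(31)) - sqrt(5), then rationalise the remaining surd.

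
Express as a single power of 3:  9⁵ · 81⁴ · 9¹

3^28

9⁵ = 3^10; 81⁴ = 3^16; 9¹ = 3^2
Combine exponents: 3^28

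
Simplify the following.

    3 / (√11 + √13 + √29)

Group as (√11 + √13) + √29; multiply by (√11 + √13) - √29, then rationalise the remaining surd.

(-6*√4147 - 15*√29 + 81*√13 + 93*√11)/547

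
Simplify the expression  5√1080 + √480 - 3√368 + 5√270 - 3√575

-27*√23 + 49*√30

5√1080 = 30*√30; √480 = 4*√30; 3√368 = 12*√23; 5√270 = 15*√30; 3√575 = 15*√23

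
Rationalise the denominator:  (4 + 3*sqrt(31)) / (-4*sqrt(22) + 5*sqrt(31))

(16*sqrt(22) + 20*sqrt(31) + 12*sqrt(682) + 465)/423

Multiply numerator and denominator by 4*sqrt(22) + 5*sqrt(31).
Denominator becomes 423; numerator becomes 16*sqrt(22) + 20*sqrt(31) + 12*sqrt(682) + 465.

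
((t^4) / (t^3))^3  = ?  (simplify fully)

t^3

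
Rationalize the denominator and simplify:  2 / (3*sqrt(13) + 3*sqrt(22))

(-2*sqrt(13) + 2*sqrt(22))/27

Multiply numerator and denominator by -3*sqrt(22) + 3*sqrt(13).
Denominator becomes -81; numerator becomes -6*sqrt(22) + 6*sqrt(13).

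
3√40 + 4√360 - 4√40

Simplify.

3√40 = 6*√10; 4√360 = 24*√10; 4√40 = 8*√10
Combine: (6 + 24 - 8)·√10 = 22*√10

22*√10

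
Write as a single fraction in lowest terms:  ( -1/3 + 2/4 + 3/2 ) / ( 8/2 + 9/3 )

5/21

Numerator: -1/3 + 2/4 + 3/2 = 5/3
Denominator: 8/2 + 9/3 = 7
Divide: (5/3) · (1/7) = 5/21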